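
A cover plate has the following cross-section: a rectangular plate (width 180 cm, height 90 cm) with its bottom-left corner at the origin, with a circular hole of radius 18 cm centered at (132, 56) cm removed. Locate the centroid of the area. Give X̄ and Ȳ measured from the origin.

plate: A = 180 × 90 = 16200.00, centroid at (90.00, 45.00).
hole: A = −π·18² = -1017.88, centroid at (132.00, 56.00).
ΣA = 15182.12 cm², ΣAX̄ = 1323640.37 cm³, ΣAȲ = 671998.94 cm³.
X̄ = 1323640.37/15182.12 = 87.18 cm; Ȳ = 671998.94/15182.12 = 44.26 cm.

X̄ = 87.18 cm, Ȳ = 44.26 cm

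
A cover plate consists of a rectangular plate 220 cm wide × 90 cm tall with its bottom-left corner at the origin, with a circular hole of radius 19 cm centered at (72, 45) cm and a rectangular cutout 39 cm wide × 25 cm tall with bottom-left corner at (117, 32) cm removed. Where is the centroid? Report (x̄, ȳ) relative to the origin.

x̄ = 110.98 cm, ȳ = 45.03 cm

plate: A = 220 × 90 = 19800.00, centroid at (110.00, 45.00).
hole 1: A = −π·19² = -1134.11, centroid at (72.00, 45.00).
hole 2: A = −(39 × 25) = -975.00, centroid at (136.50, 44.50).
ΣA = 17690.89 cm²
ΣAx̄ = (19800.00)(110.00) + (-1134.11)(72.00) + (-975.00)(136.50) = 1963256.22 cm³
ΣAȳ = (19800.00)(45.00) + (-1134.11)(45.00) + (-975.00)(44.50) = 796577.33 cm³
x̄ = 1963256.22 / 17690.89 = 110.98 cm
ȳ = 796577.33 / 17690.89 = 45.03 cm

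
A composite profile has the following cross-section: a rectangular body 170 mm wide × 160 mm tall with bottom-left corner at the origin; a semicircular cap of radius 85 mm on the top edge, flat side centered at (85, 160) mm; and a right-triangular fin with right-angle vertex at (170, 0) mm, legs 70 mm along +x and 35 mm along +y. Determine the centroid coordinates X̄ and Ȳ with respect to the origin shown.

Part | A | x̄ᵢ | ȳᵢ | A·x̄ᵢ | A·ȳᵢ
rectangular body | 27200.00 | 85.00 | 80.00 | 2312000.00 | 2176000.00
semicircular top | 11349.00 | 85.00 | 196.08 | 964665.29 | 2225257.22
triangular fin | 1225.00 | 193.33 | 11.67 | 236833.33 | 14291.67
Σ | 39774.00 |  |  | 3513498.63 | 4415548.89
X̄ = 3513498.63 / 39774.00 = 88.34 mm
Ȳ = 4415548.89 / 39774.00 = 111.02 mm

X̄ = 88.34 mm, Ȳ = 111.02 mm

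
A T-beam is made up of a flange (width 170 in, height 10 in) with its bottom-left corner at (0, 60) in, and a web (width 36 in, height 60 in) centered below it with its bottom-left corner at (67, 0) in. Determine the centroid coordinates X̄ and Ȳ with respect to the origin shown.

X̄ = 85.00 in, Ȳ = 45.41 in

Part | A | x̄ᵢ | ȳᵢ | A·x̄ᵢ | A·ȳᵢ
web | 2160.00 | 85.00 | 30.00 | 183600.00 | 64800.00
flange | 1700.00 | 85.00 | 65.00 | 144500.00 | 110500.00
Σ | 3860.00 |  |  | 328100.00 | 175300.00
X̄ = 328100.00 / 3860.00 = 85.00 in
Ȳ = 175300.00 / 3860.00 = 45.41 in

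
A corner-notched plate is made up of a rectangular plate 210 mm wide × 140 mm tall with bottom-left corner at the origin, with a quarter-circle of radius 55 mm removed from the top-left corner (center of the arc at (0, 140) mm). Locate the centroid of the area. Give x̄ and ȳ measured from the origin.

plate: A = 210 × 140 = 29400.00, centroid at (105.00, 70.00).
removed quarter-circle: A = −¼π·55² = -2375.83, centroid at (23.34, 116.66).
ΣA = 27024.17 mm², ΣAx̄ = 3031541.67 mm³, ΣAȳ = 1780842.21 mm³.
x̄ = 3031541.67/27024.17 = 112.18 mm; ȳ = 1780842.21/27024.17 = 65.90 mm.

x̄ = 112.18 mm, ȳ = 65.90 mm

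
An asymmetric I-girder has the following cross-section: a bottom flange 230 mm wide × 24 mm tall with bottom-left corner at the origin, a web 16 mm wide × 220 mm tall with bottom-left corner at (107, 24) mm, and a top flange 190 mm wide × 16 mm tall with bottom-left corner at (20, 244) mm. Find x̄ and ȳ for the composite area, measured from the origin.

bottom flange: A = 230 × 24 = 5520.00, centroid at (115.00, 12.00).
web: A = 16 × 220 = 3520.00, centroid at (115.00, 134.00).
top flange: A = 190 × 16 = 3040.00, centroid at (115.00, 252.00).
ΣA = 12080.00 mm²
ΣAx̄ = (5520.00)(115.00) + (3520.00)(115.00) + (3040.00)(115.00) = 1389200.00 mm³
ΣAȳ = (5520.00)(12.00) + (3520.00)(134.00) + (3040.00)(252.00) = 1304000.00 mm³
x̄ = 1389200.00 / 12080.00 = 115.00 mm
ȳ = 1304000.00 / 12080.00 = 107.95 mm

x̄ = 115.00 mm, ȳ = 107.95 mm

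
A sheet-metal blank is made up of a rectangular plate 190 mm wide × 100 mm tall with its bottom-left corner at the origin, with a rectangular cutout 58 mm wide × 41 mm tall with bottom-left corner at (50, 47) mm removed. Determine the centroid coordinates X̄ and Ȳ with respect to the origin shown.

Part | A | x̄ᵢ | ȳᵢ | A·x̄ᵢ | A·ȳᵢ
plate | 19000.00 | 95.00 | 50.00 | 1805000.00 | 950000.00
hole | -2378.00 | 79.00 | 67.50 | -187862.00 | -160515.00
Σ | 16622.00 |  |  | 1617138.00 | 789485.00
X̄ = 1617138.00 / 16622.00 = 97.29 mm
Ȳ = 789485.00 / 16622.00 = 47.50 mm

X̄ = 97.29 mm, Ȳ = 47.50 mm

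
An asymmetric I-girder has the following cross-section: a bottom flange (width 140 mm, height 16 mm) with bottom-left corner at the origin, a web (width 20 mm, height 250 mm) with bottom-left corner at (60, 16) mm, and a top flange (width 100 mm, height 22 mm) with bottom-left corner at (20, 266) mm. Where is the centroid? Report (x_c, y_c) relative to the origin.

x_c = 70.00 mm, y_c = 141.14 mm

Part | A | x̄ᵢ | ȳᵢ | A·x̄ᵢ | A·ȳᵢ
bottom flange | 2240.00 | 70.00 | 8.00 | 156800.00 | 17920.00
web | 5000.00 | 70.00 | 141.00 | 350000.00 | 705000.00
top flange | 2200.00 | 70.00 | 277.00 | 154000.00 | 609400.00
Σ | 9440.00 |  |  | 660800.00 | 1332320.00
x_c = 660800.00 / 9440.00 = 70.00 mm
y_c = 1332320.00 / 9440.00 = 141.14 mm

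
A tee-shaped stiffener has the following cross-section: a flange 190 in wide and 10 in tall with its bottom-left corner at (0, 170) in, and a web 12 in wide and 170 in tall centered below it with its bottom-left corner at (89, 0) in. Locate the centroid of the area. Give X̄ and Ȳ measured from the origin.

X̄ = 95.00 in, Ȳ = 128.40 in

web: A = 12 × 170 = 2040.00, centroid at (95.00, 85.00).
flange: A = 190 × 10 = 1900.00, centroid at (95.00, 175.00).
ΣA = 3940.00 in²
ΣAX̄ = (2040.00)(95.00) + (1900.00)(95.00) = 374300.00 in³
ΣAȲ = (2040.00)(85.00) + (1900.00)(175.00) = 505900.00 in³
X̄ = 374300.00 / 3940.00 = 95.00 in
Ȳ = 505900.00 / 3940.00 = 128.40 in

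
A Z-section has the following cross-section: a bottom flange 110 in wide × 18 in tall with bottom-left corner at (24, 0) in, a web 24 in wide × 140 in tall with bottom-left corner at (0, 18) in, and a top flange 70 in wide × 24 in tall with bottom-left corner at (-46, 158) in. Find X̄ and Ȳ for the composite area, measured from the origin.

X̄ = 25.39 in, Ȳ = 85.34 in

bottom flange: A = 110 × 18 = 1980.00, centroid at (79.00, 9.00).
web: A = 24 × 140 = 3360.00, centroid at (12.00, 88.00).
top flange: A = 70 × 24 = 1680.00, centroid at (-11.00, 170.00).
ΣA = 7020.00 in²
ΣAX̄ = (1980.00)(79.00) + (3360.00)(12.00) + (1680.00)(-11.00) = 178260.00 in³
ΣAȲ = (1980.00)(9.00) + (3360.00)(88.00) + (1680.00)(170.00) = 599100.00 in³
X̄ = 178260.00 / 7020.00 = 25.39 in
Ȳ = 599100.00 / 7020.00 = 85.34 in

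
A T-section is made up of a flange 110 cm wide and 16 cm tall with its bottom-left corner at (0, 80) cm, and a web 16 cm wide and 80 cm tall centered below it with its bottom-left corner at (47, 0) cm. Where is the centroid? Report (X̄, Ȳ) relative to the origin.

Part | A | x̄ᵢ | ȳᵢ | A·x̄ᵢ | A·ȳᵢ
web | 1280.00 | 55.00 | 40.00 | 70400.00 | 51200.00
flange | 1760.00 | 55.00 | 88.00 | 96800.00 | 154880.00
Σ | 3040.00 |  |  | 167200.00 | 206080.00
X̄ = 167200.00 / 3040.00 = 55.00 cm
Ȳ = 206080.00 / 3040.00 = 67.79 cm

X̄ = 55.00 cm, Ȳ = 67.79 cm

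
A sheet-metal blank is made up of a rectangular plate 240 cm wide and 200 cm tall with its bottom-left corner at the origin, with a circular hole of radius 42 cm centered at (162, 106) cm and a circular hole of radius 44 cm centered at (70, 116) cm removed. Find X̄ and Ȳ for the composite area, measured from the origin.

plate: A = 240 × 200 = 48000.00, centroid at (120.00, 100.00).
hole 1: A = −π·42² = -5541.77, centroid at (162.00, 106.00).
hole 2: A = −π·44² = -6082.12, centroid at (70.00, 116.00).
ΣA = 36376.11 cm², ΣAX̄ = 4436484.71 cm³, ΣAȲ = 3507046.13 cm³.
X̄ = 4436484.71/36376.11 = 121.96 cm; Ȳ = 3507046.13/36376.11 = 96.41 cm.

X̄ = 121.96 cm, Ȳ = 96.41 cm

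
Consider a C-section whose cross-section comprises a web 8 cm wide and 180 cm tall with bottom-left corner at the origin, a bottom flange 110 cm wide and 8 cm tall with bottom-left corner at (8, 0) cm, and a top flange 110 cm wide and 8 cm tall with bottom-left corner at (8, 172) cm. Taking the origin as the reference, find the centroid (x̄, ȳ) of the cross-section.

x̄ = 36.45 cm, ȳ = 90.00 cm

Part | A | x̄ᵢ | ȳᵢ | A·x̄ᵢ | A·ȳᵢ
web | 1440.00 | 4.00 | 90.00 | 5760.00 | 129600.00
bottom flange | 880.00 | 63.00 | 4.00 | 55440.00 | 3520.00
top flange | 880.00 | 63.00 | 176.00 | 55440.00 | 154880.00
Σ | 3200.00 |  |  | 116640.00 | 288000.00
x̄ = 116640.00 / 3200.00 = 36.45 cm
ȳ = 288000.00 / 3200.00 = 90.00 cm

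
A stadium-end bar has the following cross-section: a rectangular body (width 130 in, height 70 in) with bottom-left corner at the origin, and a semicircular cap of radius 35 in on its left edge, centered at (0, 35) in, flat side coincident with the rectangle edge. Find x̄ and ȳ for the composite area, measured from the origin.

x̄ = 51.06 in, ȳ = 35.00 in

rectangular body: A = 130 × 70 = 9100.00, centroid at (65.00, 35.00).
semicircular end: A = ½π·35² = 1924.23, centroid at (-14.85, 35.00).
ΣA = 11024.23 in²
ΣAx̄ = (9100.00)(65.00) + (1924.23)(-14.85) = 562916.67 in³
ΣAȳ = (9100.00)(35.00) + (1924.23)(35.00) = 385847.89 in³
x̄ = 562916.67 / 11024.23 = 51.06 in
ȳ = 385847.89 / 11024.23 = 35.00 in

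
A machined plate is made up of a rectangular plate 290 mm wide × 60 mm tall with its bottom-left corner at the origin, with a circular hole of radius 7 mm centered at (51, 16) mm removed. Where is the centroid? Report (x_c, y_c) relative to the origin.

x_c = 145.84 mm, y_c = 30.12 mm

Part | A | x̄ᵢ | ȳᵢ | A·x̄ᵢ | A·ȳᵢ
plate | 17400.00 | 145.00 | 30.00 | 2523000.00 | 522000.00
hole | -153.94 | 51.00 | 16.00 | -7850.84 | -2463.01
Σ | 17246.06 |  |  | 2515149.16 | 519536.99
x_c = 2515149.16 / 17246.06 = 145.84 mm
y_c = 519536.99 / 17246.06 = 30.12 mm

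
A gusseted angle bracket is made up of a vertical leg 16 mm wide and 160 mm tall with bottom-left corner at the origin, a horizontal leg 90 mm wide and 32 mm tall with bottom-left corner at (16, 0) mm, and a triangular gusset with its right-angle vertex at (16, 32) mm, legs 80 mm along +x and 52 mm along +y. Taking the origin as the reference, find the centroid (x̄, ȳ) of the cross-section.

Part | A | x̄ᵢ | ȳᵢ | A·x̄ᵢ | A·ȳᵢ
vertical leg | 2560.00 | 8.00 | 80.00 | 20480.00 | 204800.00
horizontal leg | 2880.00 | 61.00 | 16.00 | 175680.00 | 46080.00
gusset | 2080.00 | 42.67 | 49.33 | 88746.67 | 102613.33
Σ | 7520.00 |  |  | 284906.67 | 353493.33
x̄ = 284906.67 / 7520.00 = 37.89 mm
ȳ = 353493.33 / 7520.00 = 47.01 mm

x̄ = 37.89 mm, ȳ = 47.01 mm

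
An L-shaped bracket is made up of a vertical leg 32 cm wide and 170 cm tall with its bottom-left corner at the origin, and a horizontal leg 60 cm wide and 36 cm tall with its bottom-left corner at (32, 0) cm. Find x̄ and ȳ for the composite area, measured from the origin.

vertical leg: A = 32 × 170 = 5440.00, centroid at (16.00, 85.00).
horizontal leg: A = 60 × 36 = 2160.00, centroid at (62.00, 18.00).
ΣA = 7600.00 cm², ΣAx̄ = 220960.00 cm³, ΣAȳ = 501280.00 cm³.
x̄ = 220960.00/7600.00 = 29.07 cm; ȳ = 501280.00/7600.00 = 65.96 cm.

x̄ = 29.07 cm, ȳ = 65.96 cm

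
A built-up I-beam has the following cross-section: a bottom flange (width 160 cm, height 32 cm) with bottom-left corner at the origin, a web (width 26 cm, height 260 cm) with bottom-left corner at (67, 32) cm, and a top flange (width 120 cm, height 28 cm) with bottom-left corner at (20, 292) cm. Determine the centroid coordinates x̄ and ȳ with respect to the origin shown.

x̄ = 80.00 cm, ȳ = 144.70 cm

bottom flange: A = 160 × 32 = 5120.00, centroid at (80.00, 16.00).
web: A = 26 × 260 = 6760.00, centroid at (80.00, 162.00).
top flange: A = 120 × 28 = 3360.00, centroid at (80.00, 306.00).
ΣA = 15240.00 cm²
ΣAx̄ = (5120.00)(80.00) + (6760.00)(80.00) + (3360.00)(80.00) = 1219200.00 cm³
ΣAȳ = (5120.00)(16.00) + (6760.00)(162.00) + (3360.00)(306.00) = 2205200.00 cm³
x̄ = 1219200.00 / 15240.00 = 80.00 cm
ȳ = 2205200.00 / 15240.00 = 144.70 cm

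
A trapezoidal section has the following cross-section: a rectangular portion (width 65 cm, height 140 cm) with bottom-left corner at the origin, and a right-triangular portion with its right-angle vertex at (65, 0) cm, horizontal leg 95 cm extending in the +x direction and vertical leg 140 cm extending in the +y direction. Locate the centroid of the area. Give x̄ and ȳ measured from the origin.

x̄ = 59.59 cm, ȳ = 60.15 cm

rectangular portion: A = 65 × 140 = 9100.00, centroid at (32.50, 70.00).
triangular portion: A = ½·95·140 = 6650.00, centroid at (96.67, 46.67).
ΣA = 15750.00 cm², ΣAx̄ = 938583.33 cm³, ΣAȳ = 947333.33 cm³.
x̄ = 938583.33/15750.00 = 59.59 cm; ȳ = 947333.33/15750.00 = 60.15 cm.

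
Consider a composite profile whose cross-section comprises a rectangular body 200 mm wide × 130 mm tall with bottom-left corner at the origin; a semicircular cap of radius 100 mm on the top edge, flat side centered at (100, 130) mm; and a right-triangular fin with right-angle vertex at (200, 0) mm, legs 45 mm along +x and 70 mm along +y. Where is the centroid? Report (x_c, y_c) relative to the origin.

x_c = 104.18 mm, y_c = 102.48 mm

rectangular body: A = 200 × 130 = 26000.00, centroid at (100.00, 65.00).
semicircular top: A = ½π·100² = 15707.96, centroid at (100.00, 172.44).
triangular fin: A = ½·45·70 = 1575.00, centroid at (215.00, 23.33).
ΣA = 43282.96 mm²
ΣAx_c = (26000.00)(100.00) + (15707.96)(100.00) + (1575.00)(215.00) = 4509421.33 mm³
ΣAy_c = (26000.00)(65.00) + (15707.96)(172.44) + (1575.00)(23.33) = 4435451.89 mm³
x_c = 4509421.33 / 43282.96 = 104.18 mm
y_c = 4435451.89 / 43282.96 = 102.48 mm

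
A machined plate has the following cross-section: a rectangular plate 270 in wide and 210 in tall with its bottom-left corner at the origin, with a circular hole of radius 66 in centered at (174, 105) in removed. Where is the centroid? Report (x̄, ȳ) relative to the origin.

x̄ = 122.59 in, ȳ = 105.00 in

plate: A = 270 × 210 = 56700.00, centroid at (135.00, 105.00).
hole: A = −π·66² = -13684.78, centroid at (174.00, 105.00).
ΣA = 43015.22 in²
ΣAx̄ = (56700.00)(135.00) + (-13684.78)(174.00) = 5273348.70 in³
ΣAȳ = (56700.00)(105.00) + (-13684.78)(105.00) = 4516598.35 in³
x̄ = 5273348.70 / 43015.22 = 122.59 in
ȳ = 4516598.35 / 43015.22 = 105.00 in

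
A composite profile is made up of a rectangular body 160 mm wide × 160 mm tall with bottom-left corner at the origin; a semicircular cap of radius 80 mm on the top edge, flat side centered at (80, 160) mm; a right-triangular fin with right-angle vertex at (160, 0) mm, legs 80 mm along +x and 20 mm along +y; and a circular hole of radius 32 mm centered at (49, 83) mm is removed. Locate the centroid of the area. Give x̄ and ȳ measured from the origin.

rectangular body: A = 160 × 160 = 25600.00, centroid at (80.00, 80.00).
semicircular top: A = ½π·80² = 10053.10, centroid at (80.00, 193.95).
triangular fin: A = ½·80·20 = 800.00, centroid at (186.67, 6.67).
hole: A = −π·32² = -3216.99, centroid at (49.00, 83.00).
ΣA = 33236.11 mm², ΣAx̄ = 2843948.50 mm³, ΣAȳ = 3736151.86 mm³.
x̄ = 2843948.50/33236.11 = 85.57 mm; ȳ = 3736151.86/33236.11 = 112.41 mm.

x̄ = 85.57 mm, ȳ = 112.41 mm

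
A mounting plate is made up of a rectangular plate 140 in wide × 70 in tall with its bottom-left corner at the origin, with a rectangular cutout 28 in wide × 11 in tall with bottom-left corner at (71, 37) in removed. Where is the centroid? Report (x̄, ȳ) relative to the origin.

plate: A = 140 × 70 = 9800.00, centroid at (70.00, 35.00).
hole: A = −(28 × 11) = -308.00, centroid at (85.00, 42.50).
ΣA = 9492.00 in²
ΣAx̄ = (9800.00)(70.00) + (-308.00)(85.00) = 659820.00 in³
ΣAȳ = (9800.00)(35.00) + (-308.00)(42.50) = 329910.00 in³
x̄ = 659820.00 / 9492.00 = 69.51 in
ȳ = 329910.00 / 9492.00 = 34.76 in

x̄ = 69.51 in, ȳ = 34.76 in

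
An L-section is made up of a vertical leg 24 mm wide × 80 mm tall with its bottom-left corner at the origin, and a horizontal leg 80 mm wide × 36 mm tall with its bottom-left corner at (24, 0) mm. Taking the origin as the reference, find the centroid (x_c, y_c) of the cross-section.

Part | A | x̄ᵢ | ȳᵢ | A·x̄ᵢ | A·ȳᵢ
vertical leg | 1920.00 | 12.00 | 40.00 | 23040.00 | 76800.00
horizontal leg | 2880.00 | 64.00 | 18.00 | 184320.00 | 51840.00
Σ | 4800.00 |  |  | 207360.00 | 128640.00
x_c = 207360.00 / 4800.00 = 43.20 mm
y_c = 128640.00 / 4800.00 = 26.80 mm

x_c = 43.20 mm, y_c = 26.80 mm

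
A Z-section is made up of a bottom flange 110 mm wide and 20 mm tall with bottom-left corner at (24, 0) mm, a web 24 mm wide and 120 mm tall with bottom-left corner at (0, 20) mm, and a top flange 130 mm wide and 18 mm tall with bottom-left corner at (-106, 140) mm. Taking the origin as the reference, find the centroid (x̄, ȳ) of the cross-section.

x̄ = 15.15 mm, ȳ = 81.01 mm

Part | A | x̄ᵢ | ȳᵢ | A·x̄ᵢ | A·ȳᵢ
bottom flange | 2200.00 | 79.00 | 10.00 | 173800.00 | 22000.00
web | 2880.00 | 12.00 | 80.00 | 34560.00 | 230400.00
top flange | 2340.00 | -41.00 | 149.00 | -95940.00 | 348660.00
Σ | 7420.00 |  |  | 112420.00 | 601060.00
x̄ = 112420.00 / 7420.00 = 15.15 mm
ȳ = 601060.00 / 7420.00 = 81.01 mm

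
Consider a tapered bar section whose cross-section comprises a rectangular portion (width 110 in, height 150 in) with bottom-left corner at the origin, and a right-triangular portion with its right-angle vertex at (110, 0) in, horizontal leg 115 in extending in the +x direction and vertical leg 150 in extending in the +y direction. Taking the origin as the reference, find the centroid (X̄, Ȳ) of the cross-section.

X̄ = 87.04 in, Ȳ = 66.42 in

rectangular portion: A = 110 × 150 = 16500.00, centroid at (55.00, 75.00).
triangular portion: A = ½·115·150 = 8625.00, centroid at (148.33, 50.00).
ΣA = 25125.00 in²
ΣAX̄ = (16500.00)(55.00) + (8625.00)(148.33) = 2186875.00 in³
ΣAȲ = (16500.00)(75.00) + (8625.00)(50.00) = 1668750.00 in³
X̄ = 2186875.00 / 25125.00 = 87.04 in
Ȳ = 1668750.00 / 25125.00 = 66.42 in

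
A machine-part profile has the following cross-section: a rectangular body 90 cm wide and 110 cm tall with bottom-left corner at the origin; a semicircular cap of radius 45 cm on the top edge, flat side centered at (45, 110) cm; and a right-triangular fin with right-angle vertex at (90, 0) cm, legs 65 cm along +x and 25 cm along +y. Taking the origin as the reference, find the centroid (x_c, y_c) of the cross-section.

rectangular body: A = 90 × 110 = 9900.00, centroid at (45.00, 55.00).
semicircular top: A = ½π·45² = 3180.86, centroid at (45.00, 129.10).
triangular fin: A = ½·65·25 = 812.50, centroid at (111.67, 8.33).
ΣA = 13893.36 cm², ΣAx_c = 679367.98 cm³, ΣAy_c = 961915.72 cm³.
x_c = 679367.98/13893.36 = 48.90 cm; y_c = 961915.72/13893.36 = 69.24 cm.

x_c = 48.90 cm, y_c = 69.24 cm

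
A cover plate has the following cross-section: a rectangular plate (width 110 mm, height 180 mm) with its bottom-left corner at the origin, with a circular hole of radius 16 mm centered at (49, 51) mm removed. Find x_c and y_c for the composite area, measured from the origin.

Part | A | x̄ᵢ | ȳᵢ | A·x̄ᵢ | A·ȳᵢ
plate | 19800.00 | 55.00 | 90.00 | 1089000.00 | 1782000.00
hole | -804.25 | 49.00 | 51.00 | -39408.14 | -41016.63
Σ | 18995.75 |  |  | 1049591.86 | 1740983.37
x_c = 1049591.86 / 18995.75 = 55.25 mm
y_c = 1740983.37 / 18995.75 = 91.65 mm

x_c = 55.25 mm, y_c = 91.65 mm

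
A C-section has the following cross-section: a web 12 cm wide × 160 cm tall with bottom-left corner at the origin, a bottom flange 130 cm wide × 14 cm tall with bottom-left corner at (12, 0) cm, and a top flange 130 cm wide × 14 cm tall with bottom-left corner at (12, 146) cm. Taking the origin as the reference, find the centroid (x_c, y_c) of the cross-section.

Part | A | x̄ᵢ | ȳᵢ | A·x̄ᵢ | A·ȳᵢ
web | 1920.00 | 6.00 | 80.00 | 11520.00 | 153600.00
bottom flange | 1820.00 | 77.00 | 7.00 | 140140.00 | 12740.00
top flange | 1820.00 | 77.00 | 153.00 | 140140.00 | 278460.00
Σ | 5560.00 |  |  | 291800.00 | 444800.00
x_c = 291800.00 / 5560.00 = 52.48 cm
y_c = 444800.00 / 5560.00 = 80.00 cm

x_c = 52.48 cm, y_c = 80.00 cm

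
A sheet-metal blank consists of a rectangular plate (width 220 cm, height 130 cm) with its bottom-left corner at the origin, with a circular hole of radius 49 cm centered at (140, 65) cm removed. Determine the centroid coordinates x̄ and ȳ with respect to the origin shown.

x̄ = 99.25 cm, ȳ = 65.00 cm

plate: A = 220 × 130 = 28600.00, centroid at (110.00, 65.00).
hole: A = −π·49² = -7542.96, centroid at (140.00, 65.00).
ΣA = 21057.04 cm², ΣAx̄ = 2089985.05 cm³, ΣAȳ = 1368707.34 cm³.
x̄ = 2089985.05/21057.04 = 99.25 cm; ȳ = 1368707.34/21057.04 = 65.00 cm.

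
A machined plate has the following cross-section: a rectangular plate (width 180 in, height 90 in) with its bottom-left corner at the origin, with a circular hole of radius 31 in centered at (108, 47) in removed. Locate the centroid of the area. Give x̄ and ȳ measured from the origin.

plate: A = 180 × 90 = 16200.00, centroid at (90.00, 45.00).
hole: A = −π·31² = -3019.07, centroid at (108.00, 47.00).
ΣA = 13180.93 in², ΣAx̄ = 1131940.38 in³, ΣAȳ = 587103.68 in³.
x̄ = 1131940.38/13180.93 = 85.88 in; ȳ = 587103.68/13180.93 = 44.54 in.

x̄ = 85.88 in, ȳ = 44.54 in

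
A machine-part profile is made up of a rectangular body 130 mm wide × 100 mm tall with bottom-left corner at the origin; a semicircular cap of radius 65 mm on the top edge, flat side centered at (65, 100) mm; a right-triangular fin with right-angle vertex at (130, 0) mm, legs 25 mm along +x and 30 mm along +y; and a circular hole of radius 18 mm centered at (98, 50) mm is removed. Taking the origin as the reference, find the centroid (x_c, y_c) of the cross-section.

Part | A | x̄ᵢ | ȳᵢ | A·x̄ᵢ | A·ȳᵢ
rectangular body | 13000.00 | 65.00 | 50.00 | 845000.00 | 650000.00
semicircular top | 6636.61 | 65.00 | 127.59 | 431379.94 | 846744.78
triangular fin | 375.00 | 138.33 | 10.00 | 51875.00 | 3750.00
hole | -1017.88 | 98.00 | 50.00 | -99751.85 | -50893.80
Σ | 18993.74 |  |  | 1228503.09 | 1449600.98
x_c = 1228503.09 / 18993.74 = 64.68 mm
y_c = 1449600.98 / 18993.74 = 76.32 mm

x_c = 64.68 mm, y_c = 76.32 mm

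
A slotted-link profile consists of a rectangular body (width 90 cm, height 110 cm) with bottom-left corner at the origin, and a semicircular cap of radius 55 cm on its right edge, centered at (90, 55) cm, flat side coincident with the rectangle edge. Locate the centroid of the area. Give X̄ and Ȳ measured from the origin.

X̄ = 67.16 cm, Ȳ = 55.00 cm

rectangular body: A = 90 × 110 = 9900.00, centroid at (45.00, 55.00).
semicircular end: A = ½π·55² = 4751.66, centroid at (113.34, 55.00).
ΣA = 14651.66 cm²
ΣAX̄ = (9900.00)(45.00) + (4751.66)(113.34) = 984065.97 cm³
ΣAȲ = (9900.00)(55.00) + (4751.66)(55.00) = 805841.24 cm³
X̄ = 984065.97 / 14651.66 = 67.16 cm
Ȳ = 805841.24 / 14651.66 = 55.00 cm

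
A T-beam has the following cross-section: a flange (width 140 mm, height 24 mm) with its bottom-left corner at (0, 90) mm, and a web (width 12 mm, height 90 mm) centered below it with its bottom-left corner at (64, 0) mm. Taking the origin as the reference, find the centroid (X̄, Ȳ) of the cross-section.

X̄ = 70.00 mm, Ȳ = 88.14 mm

Part | A | x̄ᵢ | ȳᵢ | A·x̄ᵢ | A·ȳᵢ
web | 1080.00 | 70.00 | 45.00 | 75600.00 | 48600.00
flange | 3360.00 | 70.00 | 102.00 | 235200.00 | 342720.00
Σ | 4440.00 |  |  | 310800.00 | 391320.00
X̄ = 310800.00 / 4440.00 = 70.00 mm
Ȳ = 391320.00 / 4440.00 = 88.14 mm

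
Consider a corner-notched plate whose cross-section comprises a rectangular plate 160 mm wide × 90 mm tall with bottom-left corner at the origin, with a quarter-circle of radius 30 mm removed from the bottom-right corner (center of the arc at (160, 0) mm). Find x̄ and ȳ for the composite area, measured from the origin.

plate: A = 160 × 90 = 14400.00, centroid at (80.00, 45.00).
removed quarter-circle: A = −¼π·30² = -706.86, centroid at (147.27, 12.73).
ΣA = 13693.14 mm², ΣAx̄ = 1047902.66 mm³, ΣAȳ = 639000.00 mm³.
x̄ = 1047902.66/13693.14 = 76.53 mm; ȳ = 639000.00/13693.14 = 46.67 mm.

x̄ = 76.53 mm, ȳ = 46.67 mm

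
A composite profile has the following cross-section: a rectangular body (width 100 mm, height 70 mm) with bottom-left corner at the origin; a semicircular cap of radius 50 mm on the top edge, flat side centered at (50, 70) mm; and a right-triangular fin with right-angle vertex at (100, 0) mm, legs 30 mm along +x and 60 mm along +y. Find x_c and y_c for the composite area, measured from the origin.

x_c = 54.57 mm, y_c = 52.53 mm

Part | A | x̄ᵢ | ȳᵢ | A·x̄ᵢ | A·ȳᵢ
rectangular body | 7000.00 | 50.00 | 35.00 | 350000.00 | 245000.00
semicircular top | 3926.99 | 50.00 | 91.22 | 196349.54 | 358222.69
triangular fin | 900.00 | 110.00 | 20.00 | 99000.00 | 18000.00
Σ | 11826.99 |  |  | 645349.54 | 621222.69
x_c = 645349.54 / 11826.99 = 54.57 mm
y_c = 621222.69 / 11826.99 = 52.53 mm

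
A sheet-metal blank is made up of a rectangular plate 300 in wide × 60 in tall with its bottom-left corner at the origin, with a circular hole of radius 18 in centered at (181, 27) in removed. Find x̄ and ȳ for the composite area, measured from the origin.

plate: A = 300 × 60 = 18000.00, centroid at (150.00, 30.00).
hole: A = −π·18² = -1017.88, centroid at (181.00, 27.00).
ΣA = 16982.12 in², ΣAx̄ = 2515764.44 in³, ΣAȳ = 512517.35 in³.
x̄ = 2515764.44/16982.12 = 148.14 in; ȳ = 512517.35/16982.12 = 30.18 in.

x̄ = 148.14 in, ȳ = 30.18 in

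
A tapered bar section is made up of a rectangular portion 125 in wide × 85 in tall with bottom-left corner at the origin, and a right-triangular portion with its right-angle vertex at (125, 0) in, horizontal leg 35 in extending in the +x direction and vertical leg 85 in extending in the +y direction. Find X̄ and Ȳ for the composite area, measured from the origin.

Part | A | x̄ᵢ | ȳᵢ | A·x̄ᵢ | A·ȳᵢ
rectangular portion | 10625.00 | 62.50 | 42.50 | 664062.50 | 451562.50
triangular portion | 1487.50 | 136.67 | 28.33 | 203291.67 | 42145.83
Σ | 12112.50 |  |  | 867354.17 | 493708.33
X̄ = 867354.17 / 12112.50 = 71.61 in
Ȳ = 493708.33 / 12112.50 = 40.76 in

X̄ = 71.61 in, Ȳ = 40.76 in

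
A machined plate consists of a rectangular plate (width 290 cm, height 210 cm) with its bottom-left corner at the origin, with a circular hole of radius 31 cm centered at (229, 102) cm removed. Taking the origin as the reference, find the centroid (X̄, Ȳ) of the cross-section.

X̄ = 140.62 cm, Ȳ = 105.16 cm

plate: A = 290 × 210 = 60900.00, centroid at (145.00, 105.00).
hole: A = −π·31² = -3019.07, centroid at (229.00, 102.00).
ΣA = 57880.93 cm², ΣAX̄ = 8139132.85 cm³, ΣAȲ = 6086554.80 cm³.
X̄ = 8139132.85/57880.93 = 140.62 cm; Ȳ = 6086554.80/57880.93 = 105.16 cm.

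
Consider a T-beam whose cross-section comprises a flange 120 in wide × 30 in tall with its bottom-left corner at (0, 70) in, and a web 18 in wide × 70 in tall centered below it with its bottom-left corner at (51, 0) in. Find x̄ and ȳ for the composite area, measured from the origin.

Part | A | x̄ᵢ | ȳᵢ | A·x̄ᵢ | A·ȳᵢ
web | 1260.00 | 60.00 | 35.00 | 75600.00 | 44100.00
flange | 3600.00 | 60.00 | 85.00 | 216000.00 | 306000.00
Σ | 4860.00 |  |  | 291600.00 | 350100.00
x̄ = 291600.00 / 4860.00 = 60.00 in
ȳ = 350100.00 / 4860.00 = 72.04 in

x̄ = 60.00 in, ȳ = 72.04 in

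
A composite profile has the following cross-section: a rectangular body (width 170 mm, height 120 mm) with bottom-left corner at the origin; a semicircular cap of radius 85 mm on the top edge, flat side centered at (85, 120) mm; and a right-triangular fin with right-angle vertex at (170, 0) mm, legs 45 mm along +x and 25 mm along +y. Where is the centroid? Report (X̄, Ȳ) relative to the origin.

X̄ = 86.74 mm, Ȳ = 92.85 mm

rectangular body: A = 170 × 120 = 20400.00, centroid at (85.00, 60.00).
semicircular top: A = ½π·85² = 11349.00, centroid at (85.00, 156.08).
triangular fin: A = ½·45·25 = 562.50, centroid at (185.00, 8.33).
ΣA = 32311.50 mm²
ΣAX̄ = (20400.00)(85.00) + (11349.00)(85.00) + (562.50)(185.00) = 2802727.79 mm³
ΣAȲ = (20400.00)(60.00) + (11349.00)(156.08) + (562.50)(8.33) = 2999984.58 mm³
X̄ = 2802727.79 / 32311.50 = 86.74 mm
Ȳ = 2999984.58 / 32311.50 = 92.85 mm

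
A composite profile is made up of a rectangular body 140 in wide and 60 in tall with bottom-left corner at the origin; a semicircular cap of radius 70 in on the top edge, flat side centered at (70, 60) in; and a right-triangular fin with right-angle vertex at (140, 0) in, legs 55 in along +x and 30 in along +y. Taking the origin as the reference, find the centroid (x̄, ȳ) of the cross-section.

rectangular body: A = 140 × 60 = 8400.00, centroid at (70.00, 30.00).
semicircular top: A = ½π·70² = 7696.90, centroid at (70.00, 89.71).
triangular fin: A = ½·55·30 = 825.00, centroid at (158.33, 10.00).
ΣA = 16921.90 in²
ΣAx̄ = (8400.00)(70.00) + (7696.90)(70.00) + (825.00)(158.33) = 1257408.14 in³
ΣAȳ = (8400.00)(30.00) + (7696.90)(89.71) + (825.00)(10.00) = 950730.79 in³
x̄ = 1257408.14 / 16921.90 = 74.31 in
ȳ = 950730.79 / 16921.90 = 56.18 in

x̄ = 74.31 in, ȳ = 56.18 in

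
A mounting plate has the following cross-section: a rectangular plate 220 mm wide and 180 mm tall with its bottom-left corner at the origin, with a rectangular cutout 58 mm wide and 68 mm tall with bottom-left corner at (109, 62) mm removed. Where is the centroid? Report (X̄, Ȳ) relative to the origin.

Part | A | x̄ᵢ | ȳᵢ | A·x̄ᵢ | A·ȳᵢ
plate | 39600.00 | 110.00 | 90.00 | 4356000.00 | 3564000.00
hole | -3944.00 | 138.00 | 96.00 | -544272.00 | -378624.00
Σ | 35656.00 |  |  | 3811728.00 | 3185376.00
X̄ = 3811728.00 / 35656.00 = 106.90 mm
Ȳ = 3185376.00 / 35656.00 = 89.34 mm

X̄ = 106.90 mm, Ȳ = 89.34 mm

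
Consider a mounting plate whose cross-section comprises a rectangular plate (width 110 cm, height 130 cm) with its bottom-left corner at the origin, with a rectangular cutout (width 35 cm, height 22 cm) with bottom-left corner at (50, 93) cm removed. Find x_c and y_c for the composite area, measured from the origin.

Part | A | x̄ᵢ | ȳᵢ | A·x̄ᵢ | A·ȳᵢ
plate | 14300.00 | 55.00 | 65.00 | 786500.00 | 929500.00
hole | -770.00 | 67.50 | 104.00 | -51975.00 | -80080.00
Σ | 13530.00 |  |  | 734525.00 | 849420.00
x_c = 734525.00 / 13530.00 = 54.29 cm
y_c = 849420.00 / 13530.00 = 62.78 cm

x_c = 54.29 cm, y_c = 62.78 cm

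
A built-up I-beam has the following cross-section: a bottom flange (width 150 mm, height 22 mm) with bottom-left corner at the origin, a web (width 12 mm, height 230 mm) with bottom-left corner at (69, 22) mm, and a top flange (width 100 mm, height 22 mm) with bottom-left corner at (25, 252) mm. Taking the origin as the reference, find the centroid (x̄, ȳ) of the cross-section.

Part | A | x̄ᵢ | ȳᵢ | A·x̄ᵢ | A·ȳᵢ
bottom flange | 3300.00 | 75.00 | 11.00 | 247500.00 | 36300.00
web | 2760.00 | 75.00 | 137.00 | 207000.00 | 378120.00
top flange | 2200.00 | 75.00 | 263.00 | 165000.00 | 578600.00
Σ | 8260.00 |  |  | 619500.00 | 993020.00
x̄ = 619500.00 / 8260.00 = 75.00 mm
ȳ = 993020.00 / 8260.00 = 120.22 mm

x̄ = 75.00 mm, ȳ = 120.22 mm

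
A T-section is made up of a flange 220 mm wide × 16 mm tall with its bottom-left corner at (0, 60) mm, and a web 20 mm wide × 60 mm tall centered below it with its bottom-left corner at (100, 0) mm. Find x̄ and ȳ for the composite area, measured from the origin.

web: A = 20 × 60 = 1200.00, centroid at (110.00, 30.00).
flange: A = 220 × 16 = 3520.00, centroid at (110.00, 68.00).
ΣA = 4720.00 mm²
ΣAx̄ = (1200.00)(110.00) + (3520.00)(110.00) = 519200.00 mm³
ΣAȳ = (1200.00)(30.00) + (3520.00)(68.00) = 275360.00 mm³
x̄ = 519200.00 / 4720.00 = 110.00 mm
ȳ = 275360.00 / 4720.00 = 58.34 mm

x̄ = 110.00 mm, ȳ = 58.34 mm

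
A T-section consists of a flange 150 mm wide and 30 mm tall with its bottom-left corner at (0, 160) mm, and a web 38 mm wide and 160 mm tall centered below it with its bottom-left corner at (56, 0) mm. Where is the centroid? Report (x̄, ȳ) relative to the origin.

x̄ = 75.00 mm, ȳ = 120.41 mm

web: A = 38 × 160 = 6080.00, centroid at (75.00, 80.00).
flange: A = 150 × 30 = 4500.00, centroid at (75.00, 175.00).
ΣA = 10580.00 mm², ΣAx̄ = 793500.00 mm³, ΣAȳ = 1273900.00 mm³.
x̄ = 793500.00/10580.00 = 75.00 mm; ȳ = 1273900.00/10580.00 = 120.41 mm.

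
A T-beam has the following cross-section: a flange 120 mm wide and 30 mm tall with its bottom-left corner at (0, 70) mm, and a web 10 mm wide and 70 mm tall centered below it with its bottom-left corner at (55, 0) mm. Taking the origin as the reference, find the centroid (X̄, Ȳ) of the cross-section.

Part | A | x̄ᵢ | ȳᵢ | A·x̄ᵢ | A·ȳᵢ
web | 700.00 | 60.00 | 35.00 | 42000.00 | 24500.00
flange | 3600.00 | 60.00 | 85.00 | 216000.00 | 306000.00
Σ | 4300.00 |  |  | 258000.00 | 330500.00
X̄ = 258000.00 / 4300.00 = 60.00 mm
Ȳ = 330500.00 / 4300.00 = 76.86 mm

X̄ = 60.00 mm, Ȳ = 76.86 mm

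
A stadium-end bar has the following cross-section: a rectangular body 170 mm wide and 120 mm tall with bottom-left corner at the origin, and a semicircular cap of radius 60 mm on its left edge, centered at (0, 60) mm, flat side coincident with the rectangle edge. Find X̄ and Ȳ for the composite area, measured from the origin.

X̄ = 61.03 mm, Ȳ = 60.00 mm

rectangular body: A = 170 × 120 = 20400.00, centroid at (85.00, 60.00).
semicircular end: A = ½π·60² = 5654.87, centroid at (-25.46, 60.00).
ΣA = 26054.87 mm², ΣAX̄ = 1590000.00 mm³, ΣAȲ = 1563292.01 mm³.
X̄ = 1590000.00/26054.87 = 61.03 mm; Ȳ = 1563292.01/26054.87 = 60.00 mm.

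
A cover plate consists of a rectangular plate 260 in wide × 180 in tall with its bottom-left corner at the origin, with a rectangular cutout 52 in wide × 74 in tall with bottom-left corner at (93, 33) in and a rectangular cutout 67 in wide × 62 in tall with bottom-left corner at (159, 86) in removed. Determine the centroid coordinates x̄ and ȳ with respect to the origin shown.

plate: A = 260 × 180 = 46800.00, centroid at (130.00, 90.00).
hole 1: A = −(52 × 74) = -3848.00, centroid at (119.00, 70.00).
hole 2: A = −(67 × 62) = -4154.00, centroid at (192.50, 117.00).
ΣA = 38798.00 in², ΣAx̄ = 4826443.00 in³, ΣAȳ = 3456622.00 in³.
x̄ = 4826443.00/38798.00 = 124.40 in; ȳ = 3456622.00/38798.00 = 89.09 in.

x̄ = 124.40 in, ȳ = 89.09 in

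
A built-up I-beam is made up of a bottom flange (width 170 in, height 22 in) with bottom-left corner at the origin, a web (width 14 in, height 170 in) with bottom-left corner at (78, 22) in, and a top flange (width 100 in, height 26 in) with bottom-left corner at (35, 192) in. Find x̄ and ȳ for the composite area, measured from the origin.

bottom flange: A = 170 × 22 = 3740.00, centroid at (85.00, 11.00).
web: A = 14 × 170 = 2380.00, centroid at (85.00, 107.00).
top flange: A = 100 × 26 = 2600.00, centroid at (85.00, 205.00).
ΣA = 8720.00 in², ΣAx̄ = 741200.00 in³, ΣAȳ = 828800.00 in³.
x̄ = 741200.00/8720.00 = 85.00 in; ȳ = 828800.00/8720.00 = 95.05 in.

x̄ = 85.00 in, ȳ = 95.05 in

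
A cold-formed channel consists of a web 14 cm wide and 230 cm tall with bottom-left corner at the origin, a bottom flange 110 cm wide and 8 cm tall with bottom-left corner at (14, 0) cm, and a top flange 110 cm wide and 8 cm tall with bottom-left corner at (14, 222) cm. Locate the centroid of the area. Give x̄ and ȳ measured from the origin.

x̄ = 28.91 cm, ȳ = 115.00 cm

web: A = 14 × 230 = 3220.00, centroid at (7.00, 115.00).
bottom flange: A = 110 × 8 = 880.00, centroid at (69.00, 4.00).
top flange: A = 110 × 8 = 880.00, centroid at (69.00, 226.00).
ΣA = 4980.00 cm²
ΣAx̄ = (3220.00)(7.00) + (880.00)(69.00) + (880.00)(69.00) = 143980.00 cm³
ΣAȳ = (3220.00)(115.00) + (880.00)(4.00) + (880.00)(226.00) = 572700.00 cm³
x̄ = 143980.00 / 4980.00 = 28.91 cm
ȳ = 572700.00 / 4980.00 = 115.00 cm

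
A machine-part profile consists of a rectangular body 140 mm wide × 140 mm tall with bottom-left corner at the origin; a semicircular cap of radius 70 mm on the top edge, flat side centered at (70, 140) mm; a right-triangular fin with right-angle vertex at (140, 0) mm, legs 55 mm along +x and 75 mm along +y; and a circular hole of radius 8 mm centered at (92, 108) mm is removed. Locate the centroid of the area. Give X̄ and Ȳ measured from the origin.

X̄ = 76.10 mm, Ȳ = 92.87 mm

rectangular body: A = 140 × 140 = 19600.00, centroid at (70.00, 70.00).
semicircular top: A = ½π·70² = 7696.90, centroid at (70.00, 169.71).
triangular fin: A = ½·55·75 = 2062.50, centroid at (158.33, 25.00).
hole: A = −π·8² = -201.06, centroid at (92.00, 108.00).
ΣA = 29158.34 mm²
ΣAX̄ = (19600.00)(70.00) + (7696.90)(70.00) + (2062.50)(158.33) + (-201.06)(92.00) = 2218847.94 mm³
ΣAȲ = (19600.00)(70.00) + (7696.90)(169.71) + (2062.50)(25.00) + (-201.06)(108.00) = 2708080.76 mm³
X̄ = 2218847.94 / 29158.34 = 76.10 mm
Ȳ = 2708080.76 / 29158.34 = 92.87 mm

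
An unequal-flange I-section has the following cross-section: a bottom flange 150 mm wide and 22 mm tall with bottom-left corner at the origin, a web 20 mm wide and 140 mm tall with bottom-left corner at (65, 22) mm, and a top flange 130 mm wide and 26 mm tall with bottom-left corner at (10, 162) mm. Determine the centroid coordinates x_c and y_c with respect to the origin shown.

x_c = 75.00 mm, y_c = 93.40 mm

bottom flange: A = 150 × 22 = 3300.00, centroid at (75.00, 11.00).
web: A = 20 × 140 = 2800.00, centroid at (75.00, 92.00).
top flange: A = 130 × 26 = 3380.00, centroid at (75.00, 175.00).
ΣA = 9480.00 mm²
ΣAx_c = (3300.00)(75.00) + (2800.00)(75.00) + (3380.00)(75.00) = 711000.00 mm³
ΣAy_c = (3300.00)(11.00) + (2800.00)(92.00) + (3380.00)(175.00) = 885400.00 mm³
x_c = 711000.00 / 9480.00 = 75.00 mm
y_c = 885400.00 / 9480.00 = 93.40 mm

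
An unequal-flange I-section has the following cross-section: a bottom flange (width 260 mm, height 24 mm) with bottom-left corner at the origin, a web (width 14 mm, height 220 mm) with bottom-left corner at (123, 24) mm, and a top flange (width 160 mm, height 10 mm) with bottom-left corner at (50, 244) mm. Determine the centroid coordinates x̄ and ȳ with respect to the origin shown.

x̄ = 130.00 mm, ȳ = 81.14 mm

bottom flange: A = 260 × 24 = 6240.00, centroid at (130.00, 12.00).
web: A = 14 × 220 = 3080.00, centroid at (130.00, 134.00).
top flange: A = 160 × 10 = 1600.00, centroid at (130.00, 249.00).
ΣA = 10920.00 mm²
ΣAx̄ = (6240.00)(130.00) + (3080.00)(130.00) + (1600.00)(130.00) = 1419600.00 mm³
ΣAȳ = (6240.00)(12.00) + (3080.00)(134.00) + (1600.00)(249.00) = 886000.00 mm³
x̄ = 1419600.00 / 10920.00 = 130.00 mm
ȳ = 886000.00 / 10920.00 = 81.14 mm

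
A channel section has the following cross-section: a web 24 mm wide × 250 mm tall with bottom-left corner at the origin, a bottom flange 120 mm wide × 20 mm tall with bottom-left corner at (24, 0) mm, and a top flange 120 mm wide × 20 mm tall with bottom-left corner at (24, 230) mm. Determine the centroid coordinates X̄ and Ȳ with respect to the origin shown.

X̄ = 44.00 mm, Ȳ = 125.00 mm

Part | A | x̄ᵢ | ȳᵢ | A·x̄ᵢ | A·ȳᵢ
web | 6000.00 | 12.00 | 125.00 | 72000.00 | 750000.00
bottom flange | 2400.00 | 84.00 | 10.00 | 201600.00 | 24000.00
top flange | 2400.00 | 84.00 | 240.00 | 201600.00 | 576000.00
Σ | 10800.00 |  |  | 475200.00 | 1350000.00
X̄ = 475200.00 / 10800.00 = 44.00 mm
Ȳ = 1350000.00 / 10800.00 = 125.00 mm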